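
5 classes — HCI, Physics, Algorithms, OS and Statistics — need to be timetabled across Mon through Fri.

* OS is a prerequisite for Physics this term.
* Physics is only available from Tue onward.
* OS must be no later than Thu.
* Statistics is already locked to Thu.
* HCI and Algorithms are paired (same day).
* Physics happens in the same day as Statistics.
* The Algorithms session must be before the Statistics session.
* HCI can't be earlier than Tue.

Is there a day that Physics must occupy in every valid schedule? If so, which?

Physics is available from Tue; Physics must be in the same day as Statistics, which can't be before Thu, so Physics is at least Thu; Physics must be in the same day as Statistics, which can't be after Thu, so Physics is at most Thu.
So Physics is pinned to Thu.

Thu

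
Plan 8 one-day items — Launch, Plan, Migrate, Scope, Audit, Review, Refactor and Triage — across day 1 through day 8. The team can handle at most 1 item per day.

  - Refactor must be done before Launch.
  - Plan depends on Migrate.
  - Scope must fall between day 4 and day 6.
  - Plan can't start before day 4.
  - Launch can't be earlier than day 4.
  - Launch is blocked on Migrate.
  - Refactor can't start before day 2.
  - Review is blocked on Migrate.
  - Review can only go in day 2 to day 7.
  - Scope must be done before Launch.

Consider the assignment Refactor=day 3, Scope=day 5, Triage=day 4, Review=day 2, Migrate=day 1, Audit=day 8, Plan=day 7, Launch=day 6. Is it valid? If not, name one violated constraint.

Plan can't start before day 4 — holds.
Plan depends on Migrate — holds.
Refactor can't start before day 2 — holds.
Launch can't be earlier than day 4 — holds.
Scope must be done before Launch — holds.
Review can only go in day 2 to day 7 — holds.
Launch is blocked on Migrate — holds.
The team can handle at most 1 item per day — holds.
Scope must fall between day 4 and day 6 — holds.
Refactor must be done before Launch — holds.
Review is blocked on Migrate — holds.

Valid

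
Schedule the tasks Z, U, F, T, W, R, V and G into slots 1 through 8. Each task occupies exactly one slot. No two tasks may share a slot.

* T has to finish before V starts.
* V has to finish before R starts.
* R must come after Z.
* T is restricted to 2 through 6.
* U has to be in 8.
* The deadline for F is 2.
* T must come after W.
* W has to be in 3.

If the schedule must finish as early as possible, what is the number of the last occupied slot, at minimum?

slot 8

The precedence chain requires at least 4 distinct slots.
With at most 1 per slot and 8 tasks, at least 8 slots are needed.
U can't be placed before 8, so the schedule must run through at least slot 8.
8 works (last occupied slot: 8): for example R in 6, Z in 2, U in 8, F in 1, V in 5, T in 4, W in 3, G in 7.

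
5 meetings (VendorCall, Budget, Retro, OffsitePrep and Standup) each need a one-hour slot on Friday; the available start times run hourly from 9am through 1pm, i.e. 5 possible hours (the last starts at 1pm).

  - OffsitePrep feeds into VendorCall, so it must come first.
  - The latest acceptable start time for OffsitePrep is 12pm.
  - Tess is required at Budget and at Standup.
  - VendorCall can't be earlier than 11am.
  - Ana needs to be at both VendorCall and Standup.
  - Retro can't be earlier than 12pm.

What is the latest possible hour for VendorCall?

1pm

VendorCall is available from 11am.
VendorCall at 1pm is achievable: OffsitePrep=9am; Standup=10am; Retro=12pm; Budget=9am; VendorCall=1pm.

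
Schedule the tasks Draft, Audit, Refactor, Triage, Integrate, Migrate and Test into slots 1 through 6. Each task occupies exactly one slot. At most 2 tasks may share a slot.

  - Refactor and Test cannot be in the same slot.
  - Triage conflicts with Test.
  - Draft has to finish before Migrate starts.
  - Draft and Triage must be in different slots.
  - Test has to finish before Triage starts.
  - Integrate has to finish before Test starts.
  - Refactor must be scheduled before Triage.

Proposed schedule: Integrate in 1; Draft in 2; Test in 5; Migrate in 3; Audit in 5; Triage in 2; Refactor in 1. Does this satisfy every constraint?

No. Draft and Triage must be in different slots is not satisfied.

Draft and Triage must be in different slots — violated.
Triage conflicts with Test — holds.
At most 2 tasks may share a slot — holds.
Test has to finish before Triage starts — violated.
Refactor and Test cannot be in the same slot — holds.
Draft has to finish before Migrate starts — holds.
Integrate has to finish before Test starts — holds.
Refactor must be scheduled before Triage — holds.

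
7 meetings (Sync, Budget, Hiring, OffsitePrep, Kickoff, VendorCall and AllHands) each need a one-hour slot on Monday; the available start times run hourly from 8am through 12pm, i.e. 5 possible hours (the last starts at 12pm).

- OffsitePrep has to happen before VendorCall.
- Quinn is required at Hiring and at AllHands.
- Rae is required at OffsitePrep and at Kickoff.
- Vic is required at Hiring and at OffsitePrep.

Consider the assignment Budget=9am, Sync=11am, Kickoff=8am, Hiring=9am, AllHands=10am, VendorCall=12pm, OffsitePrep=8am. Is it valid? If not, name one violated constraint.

Invalid. Rae is required at OffsitePrep and at Kickoff.

Rae is required at OffsitePrep and at Kickoff — violated.
Quinn is required at Hiring and at AllHands — holds.
OffsitePrep has to happen before VendorCall — holds.
Vic is required at Hiring and at OffsitePrep — holds.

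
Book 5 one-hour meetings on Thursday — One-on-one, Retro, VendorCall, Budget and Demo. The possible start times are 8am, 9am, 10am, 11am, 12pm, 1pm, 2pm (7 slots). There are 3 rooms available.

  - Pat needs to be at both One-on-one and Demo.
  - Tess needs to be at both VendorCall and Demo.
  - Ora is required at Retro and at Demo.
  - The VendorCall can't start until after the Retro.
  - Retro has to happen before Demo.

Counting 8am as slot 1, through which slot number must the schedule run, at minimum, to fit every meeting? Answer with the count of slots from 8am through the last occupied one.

The precedence chain requires at least 2 distinct slots.
With at most 3 per slot and 5 meetings, at least 2 slots are needed.
Could 2 slots be enough, i.e. nothing placed later than 9am? No: VendorCall must come after Retro (at 8am or later) → {9am}; Retro must come before VendorCall (at 9am or earlier) → {8am}; Demo must come after Retro (at 8am or later) → {9am}; Demo can't share with VendorCall (9am) → nothing is left.
So 2 slots is not enough.
3 works (last occupied slot: 10am): for example Demo -> 10am; One-on-one -> 8am; Budget -> 8am; Retro -> 8am; VendorCall -> 9am.

3 slots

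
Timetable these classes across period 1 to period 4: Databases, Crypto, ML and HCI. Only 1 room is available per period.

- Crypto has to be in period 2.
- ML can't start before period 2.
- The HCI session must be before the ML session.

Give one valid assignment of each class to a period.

Databases in period 4, ML in period 3, HCI in period 1, Crypto in period 2

Checking: HCI(period 1) before ML(period 3); ML=period 3 in [period 2,period 4]; Crypto=period 2 in [period 2,period 2]; max 1 per period (cap 1).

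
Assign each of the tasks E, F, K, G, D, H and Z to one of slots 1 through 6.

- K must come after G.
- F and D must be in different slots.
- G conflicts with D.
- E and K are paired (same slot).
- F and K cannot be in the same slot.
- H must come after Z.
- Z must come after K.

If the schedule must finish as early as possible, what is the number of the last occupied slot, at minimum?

slot 4

The precedence chain requires at least 4 distinct slots.
4 works (last occupied slot: 4): for example G in 1; Z in 3; F in 1; E in 2; K in 2; D in 2; H in 4.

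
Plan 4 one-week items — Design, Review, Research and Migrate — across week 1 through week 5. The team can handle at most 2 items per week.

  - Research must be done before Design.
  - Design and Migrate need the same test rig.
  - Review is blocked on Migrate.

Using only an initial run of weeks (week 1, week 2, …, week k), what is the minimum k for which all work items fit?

2

The precedence chain requires at least 2 distinct weeks.
With at most 2 per week and 4 work items, at least 2 weeks are needed.
2 works (last occupied week: week 2): for example Migrate in week 1, Research in week 1, Review in week 2, Design in week 2.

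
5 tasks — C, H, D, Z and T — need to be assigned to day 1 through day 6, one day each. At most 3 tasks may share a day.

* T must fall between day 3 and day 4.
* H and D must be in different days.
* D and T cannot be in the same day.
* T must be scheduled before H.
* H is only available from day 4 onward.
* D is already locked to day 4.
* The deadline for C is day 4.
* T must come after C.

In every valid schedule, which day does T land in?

day 3

T's window is day 3–day 4.
D is fixed at day 4, and T can't share a day with D.
So T must be day 3.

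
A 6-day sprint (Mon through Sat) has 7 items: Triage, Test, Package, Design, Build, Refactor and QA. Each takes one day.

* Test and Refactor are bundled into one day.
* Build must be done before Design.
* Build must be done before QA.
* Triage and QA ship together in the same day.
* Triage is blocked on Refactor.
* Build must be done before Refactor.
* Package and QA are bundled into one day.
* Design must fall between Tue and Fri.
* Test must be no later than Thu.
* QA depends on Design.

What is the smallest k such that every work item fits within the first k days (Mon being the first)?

The precedence chain requires at least 3 distinct days.
3 works (last occupied day: Wed): for example Test in Tue, Package in Wed, QA in Wed, Design in Tue, Build in Mon, Triage in Wed, Refactor in Tue.

3 days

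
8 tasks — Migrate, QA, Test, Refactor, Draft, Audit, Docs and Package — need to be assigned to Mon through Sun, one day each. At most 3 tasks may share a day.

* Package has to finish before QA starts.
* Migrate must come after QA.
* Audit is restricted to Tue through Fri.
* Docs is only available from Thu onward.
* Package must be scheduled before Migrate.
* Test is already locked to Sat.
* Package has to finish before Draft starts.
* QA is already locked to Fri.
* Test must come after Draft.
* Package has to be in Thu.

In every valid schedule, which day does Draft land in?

Package is fixed at Thu and must come before Draft, so Draft is at least Fri.
Test is fixed at Sat and must come after Draft, so Draft is at most Fri.
So Draft must be Fri.

Fri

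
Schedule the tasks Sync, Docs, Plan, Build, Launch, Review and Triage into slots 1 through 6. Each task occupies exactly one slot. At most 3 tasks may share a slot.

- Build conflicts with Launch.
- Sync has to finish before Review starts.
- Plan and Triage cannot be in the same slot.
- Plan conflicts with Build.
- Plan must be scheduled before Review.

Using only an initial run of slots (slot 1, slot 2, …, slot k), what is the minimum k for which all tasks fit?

3 slots

The precedence chain requires at least 2 distinct slots.
With at most 3 per slot and 7 tasks, at least 3 slots are needed.
3 works (last occupied slot: 3): for example Triage=2; Build=2; Launch=3; Plan=1; Docs=1; Review=2; Sync=1.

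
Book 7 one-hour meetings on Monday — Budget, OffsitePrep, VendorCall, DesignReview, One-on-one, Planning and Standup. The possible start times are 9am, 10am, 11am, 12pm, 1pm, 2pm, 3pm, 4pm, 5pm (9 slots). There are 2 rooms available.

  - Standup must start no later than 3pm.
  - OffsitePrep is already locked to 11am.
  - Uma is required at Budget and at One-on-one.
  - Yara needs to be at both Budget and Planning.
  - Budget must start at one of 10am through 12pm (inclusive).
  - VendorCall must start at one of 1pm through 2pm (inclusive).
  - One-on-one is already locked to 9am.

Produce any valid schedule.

DesignReview in 10am; Budget in 10am; OffsitePrep in 11am; VendorCall in 1pm; One-on-one in 9am; Planning in 11am; Standup in 9am

Checking: Budget(10am) != Planning(11am); Budget(10am) != One-on-one(9am); Standup=9am in [9am,3pm]; VendorCall=1pm in [1pm,2pm]; OffsitePrep=11am in [11am,11am]; One-on-one=9am in [9am,9am]; Budget=10am in [10am,12pm]; max 2 per slot (cap 2).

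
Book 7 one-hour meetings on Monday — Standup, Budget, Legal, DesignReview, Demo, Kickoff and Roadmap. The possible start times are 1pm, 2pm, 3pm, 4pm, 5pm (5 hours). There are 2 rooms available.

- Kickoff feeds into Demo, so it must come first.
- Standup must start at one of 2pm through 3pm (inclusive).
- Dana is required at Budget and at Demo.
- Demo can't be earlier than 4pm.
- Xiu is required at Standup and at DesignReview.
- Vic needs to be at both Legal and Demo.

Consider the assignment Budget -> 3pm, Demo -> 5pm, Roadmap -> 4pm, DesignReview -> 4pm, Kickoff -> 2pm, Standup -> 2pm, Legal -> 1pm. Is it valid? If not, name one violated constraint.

Xiu is required at Standup and at DesignReview — holds.
Dana is required at Budget and at Demo — holds.
Demo can't be earlier than 4pm — holds.
There are 2 rooms available — holds.
Vic needs to be at both Legal and Demo — holds.
Standup must start at one of 2pm through 3pm (inclusive) — holds.
Kickoff feeds into Demo, so it must come first — holds.

Yes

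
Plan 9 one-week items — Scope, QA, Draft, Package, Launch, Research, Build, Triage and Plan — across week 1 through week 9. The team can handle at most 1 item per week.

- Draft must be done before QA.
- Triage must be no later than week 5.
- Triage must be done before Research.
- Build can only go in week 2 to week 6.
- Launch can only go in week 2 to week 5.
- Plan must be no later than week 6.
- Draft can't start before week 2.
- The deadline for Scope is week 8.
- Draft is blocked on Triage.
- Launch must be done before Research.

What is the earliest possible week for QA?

week 3

Precedence pushes QA to at least week 3.
QA at week 3 is achievable: Package -> week 9, Build -> week 5, Triage -> week 1, Plan -> week 6, Research -> week 8, Scope -> week 7, Draft -> week 2, Launch -> week 4, QA -> week 3.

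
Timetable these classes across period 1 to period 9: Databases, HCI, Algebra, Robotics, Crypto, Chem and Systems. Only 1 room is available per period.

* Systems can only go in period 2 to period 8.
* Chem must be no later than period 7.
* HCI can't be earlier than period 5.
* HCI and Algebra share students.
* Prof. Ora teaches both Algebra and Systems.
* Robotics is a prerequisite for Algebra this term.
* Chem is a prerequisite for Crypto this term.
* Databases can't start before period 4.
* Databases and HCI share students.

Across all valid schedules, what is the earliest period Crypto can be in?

Precedence pushes Crypto to at least period 2.
Crypto at period 2 is achievable: Robotics in period 6; Algebra in period 7; Chem in period 1; HCI in period 5; Crypto in period 2; Databases in period 4; Systems in period 3.

period 2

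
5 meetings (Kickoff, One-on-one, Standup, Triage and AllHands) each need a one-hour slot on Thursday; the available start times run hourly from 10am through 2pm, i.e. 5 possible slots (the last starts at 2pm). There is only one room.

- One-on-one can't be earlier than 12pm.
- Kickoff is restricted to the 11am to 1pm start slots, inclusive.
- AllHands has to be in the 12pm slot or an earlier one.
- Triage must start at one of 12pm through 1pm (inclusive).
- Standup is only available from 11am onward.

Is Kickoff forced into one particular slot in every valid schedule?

No

Kickoff can be 11am (e.g. Kickoff=11am; AllHands=10am; One-on-one=1pm; Standup=2pm; Triage=12pm) or 12pm (e.g. Kickoff -> 12pm, AllHands -> 10am, One-on-one -> 2pm, Standup -> 11am, Triage -> 1pm).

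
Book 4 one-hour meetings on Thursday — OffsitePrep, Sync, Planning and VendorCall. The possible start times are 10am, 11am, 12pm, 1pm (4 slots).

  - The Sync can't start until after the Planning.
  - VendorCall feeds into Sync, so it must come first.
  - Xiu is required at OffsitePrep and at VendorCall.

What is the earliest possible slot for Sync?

11am

Precedence pushes Sync to at least 11am.
Sync at 11am is achievable: Planning in 10am, OffsitePrep in 11am, Sync in 11am, VendorCall in 10am.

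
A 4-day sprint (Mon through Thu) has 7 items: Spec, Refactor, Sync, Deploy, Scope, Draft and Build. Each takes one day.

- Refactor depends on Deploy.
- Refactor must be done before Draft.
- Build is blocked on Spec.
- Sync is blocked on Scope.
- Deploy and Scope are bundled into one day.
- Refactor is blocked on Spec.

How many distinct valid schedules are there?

43

Splitting on Spec: it can be Mon (33), Tue (10). Listing each branch's schedules as (Refactor, Sync, Deploy, Scope, Draft, Build):
Spec=Mon: (Tue,Tue,Mon,Mon,Wed,Tue) (Tue,Tue,Mon,Mon,Wed,Wed) (Tue,Tue,Mon,Mon,Wed,Thu) (Tue,Tue,Mon,Mon,Thu,Tue) (Tue,Tue,Mon,Mon,Thu,Wed) (Tue,Tue,Mon,Mon,Thu,Thu) (Tue,Wed,Mon,Mon,Wed,Tue) (Tue,Wed,Mon,Mon,Wed,Wed) (Tue,Wed,Mon,Mon,Wed,Thu) (Tue,Wed,Mon,Mon,Thu,Tue) (Tue,Wed,Mon,Mon,Thu,Wed) (Tue,Wed,Mon,Mon,Thu,Thu) (Tue,Thu,Mon,Mon,Wed,Tue) (Tue,Thu,Mon,Mon,Wed,Wed) (Tue,Thu,Mon,Mon,Wed,Thu) (Tue,Thu,Mon,Mon,Thu,Tue) (Tue,Thu,Mon,Mon,Thu,Wed) (Tue,Thu,Mon,Mon,Thu,Thu) (Wed,Tue,Mon,Mon,Thu,Tue) (Wed,Tue,Mon,Mon,Thu,Wed) (Wed,Tue,Mon,Mon,Thu,Thu) (Wed,Wed,Mon,Mon,Thu,Tue) (Wed,Wed,Mon,Mon,Thu,Wed) (Wed,Wed,Mon,Mon,Thu,Thu) (Wed,Wed,Tue,Tue,Thu,Tue) (Wed,Wed,Tue,Tue,Thu,Wed) (Wed,Wed,Tue,Tue,Thu,Thu) (Wed,Thu,Mon,Mon,Thu,Tue) (Wed,Thu,Mon,Mon,Thu,Wed) (Wed,Thu,Mon,Mon,Thu,Thu) (Wed,Thu,Tue,Tue,Thu,Tue) (Wed,Thu,Tue,Tue,Thu,Wed) (Wed,Thu,Tue,Tue,Thu,Thu) — 33.
Spec=Tue: (Wed,Tue,Mon,Mon,Thu,Wed) (Wed,Tue,Mon,Mon,Thu,Thu) (Wed,Wed,Mon,Mon,Thu,Wed) (Wed,Wed,Mon,Mon,Thu,Thu) (Wed,Wed,Tue,Tue,Thu,Wed) (Wed,Wed,Tue,Tue,Thu,Thu) (Wed,Thu,Mon,Mon,Thu,Wed) (Wed,Thu,Mon,Mon,Thu,Thu) (Wed,Thu,Tue,Tue,Thu,Wed) (Wed,Thu,Tue,Tue,Thu,Thu) — 10.
Summing: 33 + 10 = 43.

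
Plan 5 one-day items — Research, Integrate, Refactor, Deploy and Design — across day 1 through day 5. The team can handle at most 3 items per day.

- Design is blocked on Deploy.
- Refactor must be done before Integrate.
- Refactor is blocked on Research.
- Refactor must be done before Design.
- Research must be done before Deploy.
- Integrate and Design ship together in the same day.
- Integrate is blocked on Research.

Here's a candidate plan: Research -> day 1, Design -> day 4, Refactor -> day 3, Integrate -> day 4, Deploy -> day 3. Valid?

Refactor must be done before Integrate — holds.
The team can handle at most 3 items per day — holds.
Integrate is blocked on Research — holds.
Refactor must be done before Design — holds.
Design is blocked on Deploy — holds.
Research must be done before Deploy — holds.
Refactor is blocked on Research — holds.
Integrate and Design ship together in the same day — holds.

Valid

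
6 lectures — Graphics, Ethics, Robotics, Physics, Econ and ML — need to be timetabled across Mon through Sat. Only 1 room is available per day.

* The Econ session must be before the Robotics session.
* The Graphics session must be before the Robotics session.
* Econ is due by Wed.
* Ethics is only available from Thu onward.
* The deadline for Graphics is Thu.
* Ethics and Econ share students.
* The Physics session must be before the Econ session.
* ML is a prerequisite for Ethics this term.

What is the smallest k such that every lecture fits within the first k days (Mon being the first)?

6

The precedence chain requires at least 3 distinct days.
With at most 1 per day and 6 lectures, at least 6 days are needed.
Ethics can't be placed before Thu — that is day 4 counting from Mon — so the schedule must run through at least 4 days.
6 works (last occupied day: Sat): for example Econ=Tue, Physics=Mon, Graphics=Wed, ML=Thu, Robotics=Sat, Ethics=Fri.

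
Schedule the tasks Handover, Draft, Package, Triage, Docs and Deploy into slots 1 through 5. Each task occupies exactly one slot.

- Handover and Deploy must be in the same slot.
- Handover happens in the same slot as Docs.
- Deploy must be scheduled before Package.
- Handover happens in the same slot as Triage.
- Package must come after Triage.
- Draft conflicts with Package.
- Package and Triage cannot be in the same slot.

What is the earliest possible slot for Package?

2

Precedence pushes Package to at least 2.
Package at 2 is achievable: Docs -> 1, Package -> 2, Deploy -> 1, Draft -> 1, Triage -> 1, Handover -> 1.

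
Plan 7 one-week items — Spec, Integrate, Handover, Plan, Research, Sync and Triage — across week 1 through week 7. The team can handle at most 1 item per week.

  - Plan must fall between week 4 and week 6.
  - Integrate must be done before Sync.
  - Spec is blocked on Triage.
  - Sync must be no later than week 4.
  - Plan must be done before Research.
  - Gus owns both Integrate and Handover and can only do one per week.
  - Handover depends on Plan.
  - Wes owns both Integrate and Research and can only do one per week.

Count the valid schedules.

30

Splitting on Integrate: it can be week 1 (18), week 2 (10), week 3 (2). Listing each branch's schedules as (Spec, Handover, Plan, Research, Sync, Triage) by week number:
Integrate=week 1: (3,6,5,7,4,2) (3,7,5,6,4,2) (4,6,5,7,2,3) (4,6,5,7,3,2) (4,7,5,6,2,3) (4,7,5,6,3,2) (5,6,4,7,2,3) (5,6,4,7,3,2) (5,7,4,6,2,3) (5,7,4,6,3,2) (6,5,4,7,2,3) (6,5,4,7,3,2) (6,7,4,5,2,3) (6,7,4,5,3,2) (7,5,4,6,2,3) (7,5,4,6,3,2) (7,6,4,5,2,3) (7,6,4,5,3,2) — 18.
Integrate=week 2: (3,6,5,7,4,1) (3,7,5,6,4,1) (4,6,5,7,3,1) (4,7,5,6,3,1) (5,6,4,7,3,1) (5,7,4,6,3,1) (6,5,4,7,3,1) (6,7,4,5,3,1) (7,5,4,6,3,1) (7,6,4,5,3,1) — 10.
Integrate=week 3: (2,6,5,7,4,1) (2,7,5,6,4,1) — 2.
Summing: 18 + 10 + 2 = 30.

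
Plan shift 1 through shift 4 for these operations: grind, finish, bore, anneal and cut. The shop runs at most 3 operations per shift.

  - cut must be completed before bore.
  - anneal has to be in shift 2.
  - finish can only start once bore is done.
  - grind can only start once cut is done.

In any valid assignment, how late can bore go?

Precedence pushes bore to at least shift 2; downstream work caps bore at shift 3.
bore at shift 3 is achievable: finish -> shift 4, grind -> shift 2, bore -> shift 3, cut -> shift 1, anneal -> shift 2.

shift 3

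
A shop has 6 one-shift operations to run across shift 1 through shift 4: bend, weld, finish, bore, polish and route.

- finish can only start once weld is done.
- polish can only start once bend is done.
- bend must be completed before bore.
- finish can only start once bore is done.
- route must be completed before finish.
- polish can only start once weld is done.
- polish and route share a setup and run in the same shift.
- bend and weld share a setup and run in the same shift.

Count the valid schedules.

Splitting on bend: it can be shift 1 (5), shift 2 (1). Listing each branch's schedules as (weld, finish, bore, polish, route) by shift number:
bend=shift 1: (1,3,2,2,2) (1,4,2,2,2) (1,4,2,3,3) (1,4,3,2,2) (1,4,3,3,3) — 5.
bend=shift 2: (2,4,3,3,3) — 1.
Summing: 5 + 1 = 6.

6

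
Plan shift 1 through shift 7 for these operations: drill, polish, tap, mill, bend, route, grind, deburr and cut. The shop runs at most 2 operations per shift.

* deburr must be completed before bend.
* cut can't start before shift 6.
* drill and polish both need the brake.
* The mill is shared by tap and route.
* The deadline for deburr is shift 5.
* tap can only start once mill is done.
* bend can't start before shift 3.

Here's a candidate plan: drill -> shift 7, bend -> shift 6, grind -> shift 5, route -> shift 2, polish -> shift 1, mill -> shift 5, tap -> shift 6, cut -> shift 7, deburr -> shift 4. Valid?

Yes

The shop runs at most 2 operations per shift — holds.
tap can only start once mill is done — holds.
deburr must be completed before bend — holds.
cut can't start before shift 6 — holds.
drill and polish both need the brake — holds.
bend can't start before shift 3 — holds.
The mill is shared by tap and route — holds.
The deadline for deburr is shift 5 — holds.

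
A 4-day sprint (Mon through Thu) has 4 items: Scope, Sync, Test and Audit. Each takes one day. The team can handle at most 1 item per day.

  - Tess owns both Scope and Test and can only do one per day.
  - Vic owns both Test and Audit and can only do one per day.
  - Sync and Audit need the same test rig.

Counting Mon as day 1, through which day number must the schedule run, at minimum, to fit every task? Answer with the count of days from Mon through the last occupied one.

With at most 1 per day and 4 tasks, at least 4 days are needed.
4 works (last occupied day: Thu): for example Audit=Thu, Sync=Tue, Scope=Mon, Test=Wed.

4 days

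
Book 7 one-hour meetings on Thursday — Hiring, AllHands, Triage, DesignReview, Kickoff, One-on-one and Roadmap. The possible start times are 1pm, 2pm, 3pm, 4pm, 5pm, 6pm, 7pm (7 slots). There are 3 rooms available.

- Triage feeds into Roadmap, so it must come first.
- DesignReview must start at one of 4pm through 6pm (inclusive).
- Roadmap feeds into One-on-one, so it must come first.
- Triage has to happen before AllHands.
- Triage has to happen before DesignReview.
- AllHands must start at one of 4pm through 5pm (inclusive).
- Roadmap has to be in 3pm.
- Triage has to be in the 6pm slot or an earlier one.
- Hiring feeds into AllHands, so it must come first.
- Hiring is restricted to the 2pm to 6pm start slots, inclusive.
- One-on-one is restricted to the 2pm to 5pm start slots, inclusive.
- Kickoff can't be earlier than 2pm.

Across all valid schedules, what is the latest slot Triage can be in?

2pm

Triage's own window allows nothing later than 6pm; downstream work caps Triage at 2pm.
Triage at 2pm is achievable: One-on-one -> 4pm, Kickoff -> 2pm, Roadmap -> 3pm, DesignReview -> 4pm, Triage -> 2pm, Hiring -> 2pm, AllHands -> 4pm.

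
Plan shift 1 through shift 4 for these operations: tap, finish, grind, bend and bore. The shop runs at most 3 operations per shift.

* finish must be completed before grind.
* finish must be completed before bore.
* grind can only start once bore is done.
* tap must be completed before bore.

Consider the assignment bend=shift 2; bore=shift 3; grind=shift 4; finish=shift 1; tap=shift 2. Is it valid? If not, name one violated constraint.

finish must be completed before grind — holds.
tap must be completed before bore — holds.
finish must be completed before bore — holds.
grind can only start once bore is done — holds.
The shop runs at most 3 operations per shift — holds.

Valid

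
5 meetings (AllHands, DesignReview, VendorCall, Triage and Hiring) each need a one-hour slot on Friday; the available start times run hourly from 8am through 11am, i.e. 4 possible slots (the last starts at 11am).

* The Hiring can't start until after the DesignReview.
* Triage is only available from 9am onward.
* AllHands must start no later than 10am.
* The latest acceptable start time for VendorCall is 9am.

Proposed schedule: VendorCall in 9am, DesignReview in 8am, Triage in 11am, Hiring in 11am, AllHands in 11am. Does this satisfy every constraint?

The latest acceptable start time for VendorCall is 9am — holds.
The Hiring can't start until after the DesignReview — holds.
AllHands must start no later than 10am — violated.
Triage is only available from 9am onward — holds.

Invalid. AllHands must start no later than 10am.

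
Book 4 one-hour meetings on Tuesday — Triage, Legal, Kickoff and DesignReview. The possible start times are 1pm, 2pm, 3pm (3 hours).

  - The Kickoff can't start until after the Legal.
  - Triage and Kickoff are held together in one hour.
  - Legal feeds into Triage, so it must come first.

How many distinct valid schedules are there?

9

Splitting on Triage: it can be 2pm (3), 3pm (6). Listing each branch's schedules as (Legal, Kickoff, DesignReview):
Triage=2pm: (1pm,2pm,1pm) (1pm,2pm,2pm) (1pm,2pm,3pm) — 3.
Triage=3pm: (1pm,3pm,1pm) (1pm,3pm,2pm) (1pm,3pm,3pm) (2pm,3pm,1pm) (2pm,3pm,2pm) (2pm,3pm,3pm) — 6.
Summing: 3 + 6 = 9.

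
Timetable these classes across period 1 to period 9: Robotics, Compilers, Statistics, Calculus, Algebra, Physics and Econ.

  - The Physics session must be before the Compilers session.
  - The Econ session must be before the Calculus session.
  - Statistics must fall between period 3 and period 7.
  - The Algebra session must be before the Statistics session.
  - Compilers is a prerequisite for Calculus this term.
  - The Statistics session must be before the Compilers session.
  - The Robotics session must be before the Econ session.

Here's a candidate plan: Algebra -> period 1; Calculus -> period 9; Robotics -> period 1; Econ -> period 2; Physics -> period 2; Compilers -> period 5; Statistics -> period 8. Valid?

The Robotics session must be before the Econ session — holds.
The Physics session must be before the Compilers session — holds.
The Econ session must be before the Calculus session — holds.
The Statistics session must be before the Compilers session — violated.
Compilers is a prerequisite for Calculus this term — holds.
The Algebra session must be before the Statistics session — holds.
Statistics must fall between period 3 and period 7 — violated.

No. The Statistics session must be before the Compilers session is not satisfied.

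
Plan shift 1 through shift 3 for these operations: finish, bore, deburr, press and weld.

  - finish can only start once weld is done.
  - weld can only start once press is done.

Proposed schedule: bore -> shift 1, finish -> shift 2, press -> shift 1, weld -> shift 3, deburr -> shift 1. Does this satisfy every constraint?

Invalid. finish can only start once weld is done.

finish can only start once weld is done — violated.
weld can only start once press is done — holds.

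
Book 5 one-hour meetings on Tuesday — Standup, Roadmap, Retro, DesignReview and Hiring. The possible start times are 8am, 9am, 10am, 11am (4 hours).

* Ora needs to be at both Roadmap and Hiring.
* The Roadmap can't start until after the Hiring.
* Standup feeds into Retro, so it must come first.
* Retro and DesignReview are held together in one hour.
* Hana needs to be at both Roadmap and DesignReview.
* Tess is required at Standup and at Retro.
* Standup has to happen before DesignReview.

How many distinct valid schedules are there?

Splitting on Standup: it can be 8am (12), 9am (7), 10am (3). Listing each branch's schedules as (Roadmap, Retro, DesignReview, Hiring):
Standup=8am: (9am,10am,10am,8am) (9am,11am,11am,8am) (10am,9am,9am,8am) (10am,9am,9am,9am) (10am,11am,11am,8am) (10am,11am,11am,9am) (11am,9am,9am,8am) (11am,9am,9am,9am) (11am,9am,9am,10am) (11am,10am,10am,8am) (11am,10am,10am,9am) (11am,10am,10am,10am) — 12.
Standup=9am: (9am,10am,10am,8am) (9am,11am,11am,8am) (10am,11am,11am,8am) (10am,11am,11am,9am) (11am,10am,10am,8am) (11am,10am,10am,9am) (11am,10am,10am,10am) — 7.
Standup=10am: (9am,11am,11am,8am) (10am,11am,11am,8am) (10am,11am,11am,9am) — 3.
Summing: 12 + 7 + 3 = 22.

22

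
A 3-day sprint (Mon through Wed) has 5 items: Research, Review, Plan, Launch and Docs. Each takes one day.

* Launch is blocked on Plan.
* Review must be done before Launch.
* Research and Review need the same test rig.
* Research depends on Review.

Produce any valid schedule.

Launch in Tue; Docs in Mon; Review in Mon; Plan in Mon; Research in Tue

Checking: Review(Mon) before Launch(Tue); Plan(Mon) before Launch(Tue); Review(Mon) before Research(Tue); Research(Tue) != Review(Mon).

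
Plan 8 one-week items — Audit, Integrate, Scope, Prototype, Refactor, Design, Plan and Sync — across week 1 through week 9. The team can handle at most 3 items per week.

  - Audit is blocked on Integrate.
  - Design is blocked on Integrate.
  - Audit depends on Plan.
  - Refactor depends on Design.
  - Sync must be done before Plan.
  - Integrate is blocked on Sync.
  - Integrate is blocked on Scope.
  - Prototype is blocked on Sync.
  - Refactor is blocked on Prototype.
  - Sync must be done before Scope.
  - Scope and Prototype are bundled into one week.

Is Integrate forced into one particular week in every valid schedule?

No

Integrate can be week 3 (e.g. Refactor in week 5; Audit in week 4; Design in week 4; Integrate in week 3; Sync in week 1; Prototype in week 2; Scope in week 2; Plan in week 2) or week 4 (e.g. Integrate in week 4, Refactor in week 6, Audit in week 5, Plan in week 2, Prototype in week 2, Sync in week 1, Design in week 5, Scope in week 2).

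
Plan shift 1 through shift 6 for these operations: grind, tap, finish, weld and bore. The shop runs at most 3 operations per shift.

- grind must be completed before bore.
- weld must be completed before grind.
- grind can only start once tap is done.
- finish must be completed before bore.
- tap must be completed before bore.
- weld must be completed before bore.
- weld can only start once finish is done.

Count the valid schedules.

Splitting on grind: it can be shift 3 (6), shift 4 (18), shift 5 (24). Listing each branch's schedules as (tap, finish, weld, bore) by shift number:
grind=shift 3: (1,1,2,4) (1,1,2,5) (1,1,2,6) (2,1,2,4) (2,1,2,5) (2,1,2,6) — 6.
grind=shift 4: (1,1,2,5) (1,1,2,6) (1,1,3,5) (1,1,3,6) (1,2,3,5) (1,2,3,6) (2,1,2,5) (2,1,2,6) (2,1,3,5) (2,1,3,6) (2,2,3,5) (2,2,3,6) (3,1,2,5) (3,1,2,6) (3,1,3,5) (3,1,3,6) (3,2,3,5) (3,2,3,6) — 18.
grind=shift 5: (1,1,2,6) (1,1,3,6) (1,1,4,6) (1,2,3,6) (1,2,4,6) (1,3,4,6) (2,1,2,6) (2,1,3,6) (2,1,4,6) (2,2,3,6) (2,2,4,6) (2,3,4,6) (3,1,2,6) (3,1,3,6) (3,1,4,6) (3,2,3,6) (3,2,4,6) (3,3,4,6) (4,1,2,6) (4,1,3,6) (4,1,4,6) (4,2,3,6) (4,2,4,6) (4,3,4,6) — 24.
Summing: 6 + 18 + 24 = 48.

48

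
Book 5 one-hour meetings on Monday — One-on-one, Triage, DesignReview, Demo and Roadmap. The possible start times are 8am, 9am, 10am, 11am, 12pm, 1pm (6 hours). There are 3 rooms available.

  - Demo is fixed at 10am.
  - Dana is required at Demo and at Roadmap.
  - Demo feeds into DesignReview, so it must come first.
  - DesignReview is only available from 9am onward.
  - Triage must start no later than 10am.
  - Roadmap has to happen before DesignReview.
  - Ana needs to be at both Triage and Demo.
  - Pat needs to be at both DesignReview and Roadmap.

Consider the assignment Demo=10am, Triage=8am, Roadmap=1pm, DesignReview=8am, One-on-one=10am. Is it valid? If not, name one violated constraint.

Invalid. Roadmap has to happen before DesignReview.

Demo is fixed at 10am — holds.
Demo feeds into DesignReview, so it must come first — violated.
DesignReview is only available from 9am onward — violated.
Roadmap has to happen before DesignReview — violated.
Ana needs to be at both Triage and Demo — holds.
There are 3 rooms available — holds.
Dana is required at Demo and at Roadmap — holds.
Triage must start no later than 10am — holds.
Pat needs to be at both DesignReview and Roadmap — holds.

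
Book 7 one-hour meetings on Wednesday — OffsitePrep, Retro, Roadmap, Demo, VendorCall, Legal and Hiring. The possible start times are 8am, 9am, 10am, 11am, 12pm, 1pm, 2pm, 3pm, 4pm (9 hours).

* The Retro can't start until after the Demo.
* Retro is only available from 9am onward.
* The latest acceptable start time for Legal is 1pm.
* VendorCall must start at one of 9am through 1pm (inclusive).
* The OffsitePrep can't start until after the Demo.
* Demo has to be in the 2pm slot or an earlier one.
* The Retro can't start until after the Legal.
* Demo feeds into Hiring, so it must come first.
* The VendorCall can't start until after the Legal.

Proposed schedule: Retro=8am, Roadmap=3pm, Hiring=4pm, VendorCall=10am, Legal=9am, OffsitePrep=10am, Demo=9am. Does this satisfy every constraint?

Invalid. Retro is only available from 9am onward.

The Retro can't start until after the Demo — violated.
Demo feeds into Hiring, so it must come first — holds.
VendorCall must start at one of 9am through 1pm (inclusive) — holds.
The VendorCall can't start until after the Legal — holds.
Retro is only available from 9am onward — violated.
Demo has to be in the 2pm slot or an earlier one — holds.
The latest acceptable start time for Legal is 1pm — holds.
The OffsitePrep can't start until after the Demo — holds.
The Retro can't start until after the Legal — violated.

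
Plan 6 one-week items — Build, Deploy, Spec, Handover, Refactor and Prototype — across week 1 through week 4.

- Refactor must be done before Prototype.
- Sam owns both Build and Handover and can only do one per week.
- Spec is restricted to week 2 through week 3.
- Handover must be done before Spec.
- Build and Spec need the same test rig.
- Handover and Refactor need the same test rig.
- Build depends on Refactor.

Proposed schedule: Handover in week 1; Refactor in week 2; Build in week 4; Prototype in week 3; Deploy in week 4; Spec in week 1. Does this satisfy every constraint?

No. Spec is restricted to week 2 through week 3 is not satisfied.

Sam owns both Build and Handover and can only do one per week — holds.
Spec is restricted to week 2 through week 3 — violated.
Handover must be done before Spec — violated.
Refactor must be done before Prototype — holds.
Handover and Refactor need the same test rig — holds.
Build depends on Refactor — holds.
Build and Spec need the same test rig — holds.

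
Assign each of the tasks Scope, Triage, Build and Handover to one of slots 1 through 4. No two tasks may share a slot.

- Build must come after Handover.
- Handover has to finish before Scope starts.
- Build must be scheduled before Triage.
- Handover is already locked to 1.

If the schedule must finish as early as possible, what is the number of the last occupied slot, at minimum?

4

The precedence chain requires at least 3 distinct slots.
With at most 1 per slot and 4 tasks, at least 4 slots are needed.
4 works (last occupied slot: 4): for example Scope in 3; Handover in 1; Build in 2; Triage in 4.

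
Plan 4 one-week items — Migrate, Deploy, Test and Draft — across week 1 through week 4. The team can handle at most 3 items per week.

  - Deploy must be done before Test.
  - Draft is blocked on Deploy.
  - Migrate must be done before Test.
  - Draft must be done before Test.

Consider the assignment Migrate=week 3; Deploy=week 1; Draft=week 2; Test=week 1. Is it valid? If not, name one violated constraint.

The team can handle at most 3 items per week — holds.
Draft is blocked on Deploy — holds.
Draft must be done before Test — violated.
Migrate must be done before Test — violated.
Deploy must be done before Test — violated.

Invalid. Migrate must be done before Test.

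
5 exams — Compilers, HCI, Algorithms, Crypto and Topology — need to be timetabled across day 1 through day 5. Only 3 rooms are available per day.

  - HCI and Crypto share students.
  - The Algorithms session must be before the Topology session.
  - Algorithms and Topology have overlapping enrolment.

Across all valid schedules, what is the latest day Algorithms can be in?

day 4

Downstream work caps Algorithms at day 4.
Algorithms at day 4 is achievable: Topology -> day 5, HCI -> day 1, Compilers -> day 1, Crypto -> day 2, Algorithms -> day 4.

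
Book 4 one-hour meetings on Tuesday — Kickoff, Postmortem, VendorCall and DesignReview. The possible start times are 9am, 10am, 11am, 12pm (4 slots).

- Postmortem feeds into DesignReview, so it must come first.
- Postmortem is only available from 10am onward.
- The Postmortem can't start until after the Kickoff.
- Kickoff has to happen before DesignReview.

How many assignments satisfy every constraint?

16

Splitting on Kickoff: it can be 9am (12), 10am (4). Listing each branch's schedules as (Postmortem, VendorCall, DesignReview):
Kickoff=9am: (10am,9am,11am) (10am,9am,12pm) (10am,10am,11am) (10am,10am,12pm) (10am,11am,11am) (10am,11am,12pm) (10am,12pm,11am) (10am,12pm,12pm) (11am,9am,12pm) (11am,10am,12pm) (11am,11am,12pm) (11am,12pm,12pm) — 12.
Kickoff=10am: (11am,9am,12pm) (11am,10am,12pm) (11am,11am,12pm) (11am,12pm,12pm) — 4.
Summing: 12 + 4 = 16.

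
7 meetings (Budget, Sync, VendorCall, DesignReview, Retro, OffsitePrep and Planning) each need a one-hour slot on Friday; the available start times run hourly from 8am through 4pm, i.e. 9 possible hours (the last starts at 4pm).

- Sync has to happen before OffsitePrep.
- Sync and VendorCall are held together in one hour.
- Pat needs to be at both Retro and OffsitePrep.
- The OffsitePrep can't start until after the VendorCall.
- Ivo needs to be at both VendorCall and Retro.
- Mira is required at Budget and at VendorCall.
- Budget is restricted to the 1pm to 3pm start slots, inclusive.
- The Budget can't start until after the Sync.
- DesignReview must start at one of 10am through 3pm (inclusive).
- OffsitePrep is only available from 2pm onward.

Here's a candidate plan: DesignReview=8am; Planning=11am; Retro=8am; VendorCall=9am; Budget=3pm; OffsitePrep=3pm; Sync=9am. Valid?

Invalid. DesignReview must start at one of 10am through 3pm (inclusive).

OffsitePrep is only available from 2pm onward — holds.
Budget is restricted to the 1pm to 3pm start slots, inclusive — holds.
The OffsitePrep can't start until after the VendorCall — holds.
Sync and VendorCall are held together in one hour — holds.
Pat needs to be at both Retro and OffsitePrep — holds.
Mira is required at Budget and at VendorCall — holds.
Ivo needs to be at both VendorCall and Retro — holds.
The Budget can't start until after the Sync — holds.
DesignReview must start at one of 10am through 3pm (inclusive) — violated.
Sync has to happen before OffsitePrep — holds.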